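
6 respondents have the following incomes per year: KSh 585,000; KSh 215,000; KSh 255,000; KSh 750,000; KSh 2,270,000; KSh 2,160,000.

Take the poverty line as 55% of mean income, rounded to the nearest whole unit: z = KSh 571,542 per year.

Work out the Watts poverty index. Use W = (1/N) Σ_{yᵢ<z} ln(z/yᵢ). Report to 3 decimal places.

Poor units: KSh 215,000, KSh 255,000 (q = 2 of N = 6).
ln(z/y) terms: ln(571542/215000) = 0.9777; ln(571542/255000) = 0.8071.
W = 1.784774 / 6 = 0.297.

0.297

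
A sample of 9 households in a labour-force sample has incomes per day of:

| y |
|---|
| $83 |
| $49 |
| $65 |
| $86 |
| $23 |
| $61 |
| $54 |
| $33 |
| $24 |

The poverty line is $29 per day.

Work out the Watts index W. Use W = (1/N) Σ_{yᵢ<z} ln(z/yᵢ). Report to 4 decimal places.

0.0468

Below z: $23, $24 (q = 2 of N = 9).
ln(z/y) terms: ln(29/23) = 0.2318; ln(29/24) = 0.1892.
W = 0.421044 / 9 = 0.0468.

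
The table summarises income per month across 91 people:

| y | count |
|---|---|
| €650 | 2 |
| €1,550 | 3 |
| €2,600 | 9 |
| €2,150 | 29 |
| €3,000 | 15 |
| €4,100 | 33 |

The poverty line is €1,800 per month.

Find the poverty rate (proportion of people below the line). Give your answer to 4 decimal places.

5 of the 91 people have income below €1,800.
H = 5/91 = 0.0549.

0.0549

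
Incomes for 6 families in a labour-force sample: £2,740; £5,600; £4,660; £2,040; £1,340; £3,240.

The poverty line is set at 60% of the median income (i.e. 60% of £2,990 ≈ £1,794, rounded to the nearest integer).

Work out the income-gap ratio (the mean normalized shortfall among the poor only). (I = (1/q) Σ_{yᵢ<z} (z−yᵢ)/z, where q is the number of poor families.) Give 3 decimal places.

0.253

Below the line: £1,340 (q = 1 of N = 6).
Shortfall ratios (z−y)/z: 0.2531; sum = 0.253066.
The income-gap ratio divides by q (the poor only): 0.253066 / 1 = 0.253.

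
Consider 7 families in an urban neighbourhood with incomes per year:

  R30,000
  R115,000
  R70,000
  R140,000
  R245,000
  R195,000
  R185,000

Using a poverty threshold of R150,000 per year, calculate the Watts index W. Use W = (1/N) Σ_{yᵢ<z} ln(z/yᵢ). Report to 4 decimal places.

0.3866

Incomes under z: R30,000, R70,000, R115,000, R140,000 (q = 4 of N = 7).
Log shortfalls: ln(150000/30000) = 1.6094; ln(150000/70000) = 0.7621; ln(150000/115000) = 0.2657; ln(150000/140000) = 0.0690.
W = 2.706274 / 7 = 0.3866.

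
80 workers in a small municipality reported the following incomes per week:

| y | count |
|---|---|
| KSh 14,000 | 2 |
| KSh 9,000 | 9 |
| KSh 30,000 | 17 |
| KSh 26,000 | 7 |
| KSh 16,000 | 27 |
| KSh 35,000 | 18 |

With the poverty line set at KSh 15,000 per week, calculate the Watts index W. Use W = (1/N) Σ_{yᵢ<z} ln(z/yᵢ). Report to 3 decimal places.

Below z: 9×KSh 9,000, 2×KSh 14,000 (q = 11 of N = 80).
ln(z/y) terms: ln(15000/9000) = 0.5108 (×9); ln(15000/14000) = 0.0690 (×2).
W = 4.735416 / 80 = 0.059.

0.059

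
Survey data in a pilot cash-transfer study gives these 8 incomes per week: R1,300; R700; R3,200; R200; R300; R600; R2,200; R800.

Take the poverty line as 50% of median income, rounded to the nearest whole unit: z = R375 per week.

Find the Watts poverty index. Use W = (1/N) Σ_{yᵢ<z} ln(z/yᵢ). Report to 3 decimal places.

Below z: R200, R300 (q = 2 of N = 8).
Log gaps: ln(375/200) = 0.6286; ln(375/300) = 0.2231.
W = 0.851752 / 8 = 0.106.

0.106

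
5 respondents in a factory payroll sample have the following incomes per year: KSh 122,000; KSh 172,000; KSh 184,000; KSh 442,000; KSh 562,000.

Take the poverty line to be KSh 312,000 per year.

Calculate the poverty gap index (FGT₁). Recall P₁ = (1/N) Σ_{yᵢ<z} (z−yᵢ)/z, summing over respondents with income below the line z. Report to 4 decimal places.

0.2936

Incomes under z: KSh 122,000, KSh 172,000, KSh 184,000 (q = 3 of N = 5).
Gap ratios (z−y)/z: (312000−122000)/312000 = 0.6090; (312000−172000)/312000 = 0.4487; (312000−184000)/312000 = 0.4103.
Σ = 1.467949. Dividing by the full population N = 5 gives P₁ = 0.2936.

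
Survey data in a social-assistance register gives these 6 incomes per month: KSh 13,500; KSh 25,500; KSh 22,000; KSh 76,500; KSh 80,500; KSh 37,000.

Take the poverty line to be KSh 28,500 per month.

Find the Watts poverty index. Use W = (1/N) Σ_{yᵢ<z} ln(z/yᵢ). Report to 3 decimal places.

Incomes under z: KSh 13,500, KSh 22,000, KSh 25,500 (q = 3 of N = 6).
ln(z/y) terms: ln(28500/13500) = 0.7472; ln(28500/22000) = 0.2589; ln(28500/25500) = 0.1112.
W = 1.117302 / 6 = 0.186.

0.186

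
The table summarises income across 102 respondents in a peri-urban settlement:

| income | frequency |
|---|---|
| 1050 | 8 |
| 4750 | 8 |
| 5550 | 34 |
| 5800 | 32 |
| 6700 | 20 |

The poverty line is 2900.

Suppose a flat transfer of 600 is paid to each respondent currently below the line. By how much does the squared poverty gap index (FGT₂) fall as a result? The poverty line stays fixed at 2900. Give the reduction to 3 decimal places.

0.017

Before: below the line — 8×1050; squared poverty gap index (FGT₂) = 0.03192.
After the 600 transfer: below the line — 8×1650; squared poverty gap index (FGT₂) = 0.01457.
Reduction = 0.03192 − 0.01457 = 0.017.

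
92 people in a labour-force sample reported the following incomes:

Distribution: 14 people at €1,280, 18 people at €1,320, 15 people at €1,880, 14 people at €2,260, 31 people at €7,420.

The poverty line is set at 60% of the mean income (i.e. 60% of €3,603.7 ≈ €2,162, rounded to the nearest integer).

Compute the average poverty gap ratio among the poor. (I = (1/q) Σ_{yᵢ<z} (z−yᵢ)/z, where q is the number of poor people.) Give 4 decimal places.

0.3123

Incomes under z: 14×€1,280, 18×€1,320, 15×€1,880 (q = 47 of N = 92).
Shortfall ratios (z−y)/z: 0.4080 (×14), 0.3895 (×18), 0.1304 (×15); sum = 14.678076.
I averages over the q = 47 poor units only: 14.678076 / 47 = 0.3123.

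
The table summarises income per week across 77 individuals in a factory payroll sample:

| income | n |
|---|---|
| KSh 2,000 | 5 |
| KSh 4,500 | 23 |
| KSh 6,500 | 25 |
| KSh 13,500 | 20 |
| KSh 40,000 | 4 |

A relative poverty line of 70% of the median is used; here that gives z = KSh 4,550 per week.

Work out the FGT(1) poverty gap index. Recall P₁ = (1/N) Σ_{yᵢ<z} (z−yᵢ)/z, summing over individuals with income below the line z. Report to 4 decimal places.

Poor units: 5×KSh 2,000, 23×KSh 4,500 (q = 28 of N = 77).
Normalized shortfalls: (4550−2000)/4550 = 0.5604 (×5); (4550−4500)/4550 = 0.0110 (×23).
Σ = 3.054945. Dividing by the full population N = 77 gives P₁ = 0.0397.

0.0397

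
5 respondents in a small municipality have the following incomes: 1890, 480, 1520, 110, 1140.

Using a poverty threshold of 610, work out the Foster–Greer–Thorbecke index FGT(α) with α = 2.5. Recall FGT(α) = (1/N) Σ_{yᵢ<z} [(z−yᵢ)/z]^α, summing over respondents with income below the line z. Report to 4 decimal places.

Incomes under z: 110, 480 (q = 2 of N = 5).
Shortfall ratios: (610−110)/610 = 0.8197; (610−480)/610 = 0.2131.
Raised to α = 2.5: 0.60828; 0.02097.
Sum = 0.629243; FGT(2.5) = 0.629243 / 5 = 0.1258.

0.1258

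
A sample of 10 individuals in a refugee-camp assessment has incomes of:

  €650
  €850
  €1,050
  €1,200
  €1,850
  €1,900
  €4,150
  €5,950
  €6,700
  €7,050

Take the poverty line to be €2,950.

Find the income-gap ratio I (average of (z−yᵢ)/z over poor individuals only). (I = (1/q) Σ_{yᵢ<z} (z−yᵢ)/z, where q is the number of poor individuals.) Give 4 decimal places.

0.5763

Below z: €650, €850, €1,050, €1,200, €1,850, €1,900 (q = 6 of N = 10).
Shortfall ratios (z−y)/z: 0.7797, 0.7119, 0.6441, 0.5932, 0.3729, 0.3559; sum = 3.457627.
The income-gap ratio divides by q (the poor only): 3.457627 / 6 = 0.5763.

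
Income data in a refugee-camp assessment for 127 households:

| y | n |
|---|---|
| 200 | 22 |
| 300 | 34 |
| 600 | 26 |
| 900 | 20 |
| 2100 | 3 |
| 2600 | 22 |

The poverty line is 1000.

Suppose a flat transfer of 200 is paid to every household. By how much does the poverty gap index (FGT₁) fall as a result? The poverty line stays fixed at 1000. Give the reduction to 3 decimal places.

0.145

Before: below the line — 22×200, 34×300, 26×600, 20×900; poverty gap index (FGT₁) = 0.42362.
After the 200 transfer: below the line — 22×400, 34×500, 26×800; poverty gap index (FGT₁) = 0.27874.
Reduction = 0.42362 − 0.27874 = 0.145.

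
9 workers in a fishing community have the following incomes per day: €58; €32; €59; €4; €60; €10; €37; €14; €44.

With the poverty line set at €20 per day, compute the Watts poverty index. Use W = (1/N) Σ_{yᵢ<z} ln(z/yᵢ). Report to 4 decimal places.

0.2955

Below z: €4, €10, €14 (q = 3 of N = 9).
ln(z/y) terms: ln(20/4) = 1.6094; ln(20/10) = 0.6931; ln(20/14) = 0.3567.
W = 2.659260 / 9 = 0.2955.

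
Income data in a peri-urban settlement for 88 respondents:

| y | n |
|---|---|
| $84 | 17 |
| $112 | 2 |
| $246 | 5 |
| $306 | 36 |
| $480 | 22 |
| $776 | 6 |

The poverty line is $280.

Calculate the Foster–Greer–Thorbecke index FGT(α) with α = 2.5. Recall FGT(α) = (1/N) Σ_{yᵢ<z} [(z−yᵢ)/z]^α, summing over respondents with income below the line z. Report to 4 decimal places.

0.0858

Below the line: 17×$84, 2×$112, 5×$246 (q = 24 of N = 88).
Relative gaps: (280−84)/280 = 0.7000 (×17); (280−112)/280 = 0.6000 (×2); (280−246)/280 = 0.1214 (×5).
Raised to α = 2.5: 0.40996 (×17); 0.27885 (×2); 0.00514 (×5).
Sum = 7.552778; FGT(2.5) = 7.552778 / 88 = 0.0858.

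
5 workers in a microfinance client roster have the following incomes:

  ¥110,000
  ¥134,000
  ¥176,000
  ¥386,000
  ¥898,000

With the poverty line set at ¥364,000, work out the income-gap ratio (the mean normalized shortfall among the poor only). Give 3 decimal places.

Below the line: ¥110,000, ¥134,000, ¥176,000 (q = 3 of N = 5).
Shortfall ratios (z−y)/z: 0.6978, 0.6319, 0.5165; sum = 1.846154.
The income-gap ratio divides by q (the poor only): 1.846154 / 3 = 0.615.

0.615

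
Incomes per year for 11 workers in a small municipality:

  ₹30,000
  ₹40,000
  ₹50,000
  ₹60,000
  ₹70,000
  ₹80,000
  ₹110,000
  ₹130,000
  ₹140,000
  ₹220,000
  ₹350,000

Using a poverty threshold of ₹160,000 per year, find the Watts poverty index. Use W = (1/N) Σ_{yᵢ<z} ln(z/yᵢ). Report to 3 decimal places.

Below z: ₹30,000, ₹40,000, ₹50,000, ₹60,000, ₹70,000, ₹80,000, ₹110,000, ₹130,000, ₹140,000 (q = 9 of N = 11).
Log shortfalls: ln(160000/30000) = 1.6740; ln(160000/40000) = 1.3863; ln(160000/50000) = 1.1632; ln(160000/60000) = 0.9808; ln(160000/70000) = 0.8267; ln(160000/80000) = 0.6931; ln(160000/110000) = 0.3747; ln(160000/130000) = 0.2076; ln(160000/140000) = 0.1335.
W = 7.439941 / 11 = 0.676.

0.676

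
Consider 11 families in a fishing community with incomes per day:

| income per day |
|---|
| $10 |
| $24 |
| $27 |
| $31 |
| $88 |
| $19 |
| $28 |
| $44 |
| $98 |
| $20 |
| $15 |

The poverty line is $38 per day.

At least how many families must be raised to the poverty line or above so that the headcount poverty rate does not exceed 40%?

4

8 of the 11 families are poor, so H = 8/11 = 0.727.
A headcount ratio of at most 40% allows at most ⌊0.40 × 11⌋ = 4 poor families.
So at least 8 − 4 = 4 must be lifted.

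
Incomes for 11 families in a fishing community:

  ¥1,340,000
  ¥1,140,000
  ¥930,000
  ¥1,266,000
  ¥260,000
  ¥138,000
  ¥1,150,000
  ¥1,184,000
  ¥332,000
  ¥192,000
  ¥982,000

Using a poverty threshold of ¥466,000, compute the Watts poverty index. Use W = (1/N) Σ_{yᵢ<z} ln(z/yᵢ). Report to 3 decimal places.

Incomes under z: ¥138,000, ¥192,000, ¥260,000, ¥332,000 (q = 4 of N = 11).
Log shortfalls: ln(466000/138000) = 1.2169; ln(466000/192000) = 0.8867; ln(466000/260000) = 0.5835; ln(466000/332000) = 0.3391.
W = 3.026177 / 11 = 0.275.

0.275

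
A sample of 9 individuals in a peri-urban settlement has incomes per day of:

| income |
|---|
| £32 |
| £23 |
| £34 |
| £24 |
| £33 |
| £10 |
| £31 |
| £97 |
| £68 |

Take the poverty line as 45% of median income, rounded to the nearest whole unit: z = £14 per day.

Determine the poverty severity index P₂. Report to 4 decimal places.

0.0091

Below the line: £10 (q = 1 of N = 9).
Shortfall ratios: (14−10)/14 = 0.2857.
Squared: 0.0816.
Sum = 0.081633; P₂ = 0.081633 / 9 = 0.0091.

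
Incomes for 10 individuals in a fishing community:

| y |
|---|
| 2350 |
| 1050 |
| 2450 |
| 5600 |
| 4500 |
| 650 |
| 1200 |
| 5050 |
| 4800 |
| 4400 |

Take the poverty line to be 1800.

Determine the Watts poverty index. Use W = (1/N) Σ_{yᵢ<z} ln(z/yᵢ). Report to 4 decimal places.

0.1963

Below the line: 650, 1050, 1200 (q = 3 of N = 10).
Log shortfalls: ln(1800/650) = 1.0186; ln(1800/1050) = 0.5390; ln(1800/1200) = 0.4055.
W = 1.963031 / 10 = 0.1963.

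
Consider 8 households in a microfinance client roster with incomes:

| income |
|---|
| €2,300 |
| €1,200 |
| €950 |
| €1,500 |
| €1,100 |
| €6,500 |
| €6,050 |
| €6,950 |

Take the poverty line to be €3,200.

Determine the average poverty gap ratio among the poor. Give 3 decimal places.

Below z: €950, €1,100, €1,200, €1,500, €2,300 (q = 5 of N = 8).
Shortfall ratios (z−y)/z: 0.7031, 0.6562, 0.6250, 0.5312, 0.2812; sum = 2.796875.
The income-gap ratio divides by q (the poor only): 2.796875 / 5 = 0.559.

0.559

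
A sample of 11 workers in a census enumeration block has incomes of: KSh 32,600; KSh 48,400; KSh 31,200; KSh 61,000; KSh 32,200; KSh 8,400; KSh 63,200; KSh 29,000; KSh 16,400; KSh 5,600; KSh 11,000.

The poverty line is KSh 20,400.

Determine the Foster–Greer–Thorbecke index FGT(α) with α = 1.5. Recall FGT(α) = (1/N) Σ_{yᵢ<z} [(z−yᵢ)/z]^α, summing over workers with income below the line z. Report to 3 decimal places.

Below the line: KSh 5,600, KSh 8,400, KSh 11,000, KSh 16,400 (q = 4 of N = 11).
Gap ratios (z−y)/z: (20400−5600)/20400 = 0.7255; (20400−8400)/20400 = 0.5882; (20400−11000)/20400 = 0.4608; (20400−16400)/20400 = 0.1961.
Raised to α = 1.5: 0.61794; 0.45116; 0.31279; 0.08682.
Sum = 1.468708; FGT(1.5) = 1.468708 / 11 = 0.134.

0.134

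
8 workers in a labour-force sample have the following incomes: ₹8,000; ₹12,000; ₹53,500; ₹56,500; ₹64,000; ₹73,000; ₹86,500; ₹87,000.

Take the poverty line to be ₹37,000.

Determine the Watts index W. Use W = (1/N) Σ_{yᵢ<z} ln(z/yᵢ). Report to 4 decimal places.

0.3322

Below the line: ₹8,000, ₹12,000 (q = 2 of N = 8).
ln(z/y) terms: ln(37000/8000) = 1.5315; ln(37000/12000) = 1.1260.
W = 2.657488 / 8 = 0.3322.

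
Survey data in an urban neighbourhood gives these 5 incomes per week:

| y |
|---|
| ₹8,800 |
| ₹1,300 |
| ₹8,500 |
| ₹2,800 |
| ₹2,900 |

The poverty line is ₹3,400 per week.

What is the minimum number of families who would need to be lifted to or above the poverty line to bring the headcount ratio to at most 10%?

3 of the 5 families are poor, so H = 3/5 = 0.600.
A headcount ratio of at most 10% allows at most ⌊0.10 × 5⌋ = 0 poor families.
So at least 3 − 0 = 3 must be lifted.

3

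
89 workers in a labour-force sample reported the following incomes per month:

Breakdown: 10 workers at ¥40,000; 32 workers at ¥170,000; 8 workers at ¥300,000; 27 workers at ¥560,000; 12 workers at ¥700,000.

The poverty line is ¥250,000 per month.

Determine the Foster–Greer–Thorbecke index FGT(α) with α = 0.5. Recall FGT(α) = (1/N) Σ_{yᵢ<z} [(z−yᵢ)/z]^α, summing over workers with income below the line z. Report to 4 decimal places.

Incomes under z: 10×¥40,000, 32×¥170,000 (q = 42 of N = 89).
Gap ratios (z−y)/z: (250000−40000)/250000 = 0.8400 (×10); (250000−170000)/250000 = 0.3200 (×32).
Raised to α = 0.5: 0.91652 (×10); 0.56569 (×32).
Sum = 27.267085; FGT(0.5) = 27.267085 / 89 = 0.3064.

0.3064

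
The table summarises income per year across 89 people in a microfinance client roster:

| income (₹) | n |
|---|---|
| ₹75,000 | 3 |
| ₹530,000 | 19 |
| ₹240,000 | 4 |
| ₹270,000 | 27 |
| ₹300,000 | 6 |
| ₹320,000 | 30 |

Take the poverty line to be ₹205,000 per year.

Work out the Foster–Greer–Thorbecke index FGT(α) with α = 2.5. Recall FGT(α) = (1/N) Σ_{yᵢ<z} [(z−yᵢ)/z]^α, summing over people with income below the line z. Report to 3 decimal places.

Below the line: 3×₹75,000 (q = 3 of N = 89).
Relative gaps: (205000−75000)/205000 = 0.6341 (×3).
Raised to α = 2.5: 0.32024 (×3).
Sum = 0.960716; FGT(2.5) = 0.960716 / 89 = 0.011.

0.011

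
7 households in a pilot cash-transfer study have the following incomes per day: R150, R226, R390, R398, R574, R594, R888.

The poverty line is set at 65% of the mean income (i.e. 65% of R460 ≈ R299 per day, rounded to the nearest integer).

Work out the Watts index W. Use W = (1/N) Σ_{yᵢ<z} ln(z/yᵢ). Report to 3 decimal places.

Poor units: R150, R226 (q = 2 of N = 7).
Log gaps: ln(299/150) = 0.6898; ln(299/226) = 0.2799.
W = 0.969717 / 7 = 0.139.

0.139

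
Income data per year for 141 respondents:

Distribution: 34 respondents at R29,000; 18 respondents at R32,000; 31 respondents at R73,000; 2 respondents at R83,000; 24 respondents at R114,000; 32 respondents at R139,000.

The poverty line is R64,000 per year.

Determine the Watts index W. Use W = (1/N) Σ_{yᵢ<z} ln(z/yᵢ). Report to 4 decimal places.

0.2794

Poor units: 34×R29,000, 18×R32,000 (q = 52 of N = 141).
Log shortfalls: ln(64000/29000) = 0.7916 (×34); ln(64000/32000) = 0.6931 (×18).
W = 39.390616 / 141 = 0.2794.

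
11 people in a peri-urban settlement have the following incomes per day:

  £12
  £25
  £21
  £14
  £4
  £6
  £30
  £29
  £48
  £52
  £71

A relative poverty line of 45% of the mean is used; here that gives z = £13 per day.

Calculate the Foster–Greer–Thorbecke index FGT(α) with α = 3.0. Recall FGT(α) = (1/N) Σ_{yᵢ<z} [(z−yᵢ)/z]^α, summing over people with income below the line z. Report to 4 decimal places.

0.0444

Incomes under z: £4, £6, £12 (q = 3 of N = 11).
Normalized shortfalls: (13−4)/13 = 0.6923; (13−6)/13 = 0.5385; (13−12)/13 = 0.0769.
Raised to α = 3.0: 0.33182; 0.15612; 0.00046.
Sum = 0.488393; FGT(3.0) = 0.488393 / 11 = 0.0444.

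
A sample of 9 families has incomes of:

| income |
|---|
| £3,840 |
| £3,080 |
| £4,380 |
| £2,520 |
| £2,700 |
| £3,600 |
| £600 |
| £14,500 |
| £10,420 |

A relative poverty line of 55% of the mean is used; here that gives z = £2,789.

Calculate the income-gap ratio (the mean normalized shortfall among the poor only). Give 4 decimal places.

0.3044

Poor units: £600, £2,520, £2,700 (q = 3 of N = 9).
Shortfall ratios (z−y)/z: 0.7849, 0.0965, 0.0319; sum = 0.913231.
The income-gap ratio divides by q (the poor only): 0.913231 / 3 = 0.3044.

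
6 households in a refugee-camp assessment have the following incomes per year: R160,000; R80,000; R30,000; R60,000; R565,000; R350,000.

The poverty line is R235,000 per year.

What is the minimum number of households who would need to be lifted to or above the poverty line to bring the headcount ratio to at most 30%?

3

4 of the 6 households are poor, so H = 4/6 = 0.667.
A headcount ratio of at most 30% allows at most ⌊0.30 × 6⌋ = 1 poor households.
So at least 4 − 1 = 3 must be lifted.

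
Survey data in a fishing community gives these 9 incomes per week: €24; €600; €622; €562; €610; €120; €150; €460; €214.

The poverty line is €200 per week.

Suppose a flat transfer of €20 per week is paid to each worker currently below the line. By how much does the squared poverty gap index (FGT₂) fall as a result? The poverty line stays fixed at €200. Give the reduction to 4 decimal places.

Before: below the line — €24, €120, €150; squared poverty gap index (FGT₂) = 0.110767.
After the €20 transfer: below the line — €44, €140, €170; squared poverty gap index (FGT₂) = 0.080100.
Reduction = 0.110767 − 0.080100 = 0.0307.

0.0307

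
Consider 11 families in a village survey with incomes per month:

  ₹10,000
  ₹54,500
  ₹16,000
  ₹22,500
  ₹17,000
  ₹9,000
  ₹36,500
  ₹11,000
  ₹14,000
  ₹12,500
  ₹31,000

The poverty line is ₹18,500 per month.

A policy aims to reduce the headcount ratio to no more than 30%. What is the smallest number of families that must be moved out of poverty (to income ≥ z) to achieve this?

7 of the 11 families are poor, so H = 7/11 = 0.636.
A headcount ratio of at most 30% allows at most ⌊0.30 × 11⌋ = 3 poor families.
So at least 7 − 3 = 4 must be lifted.

4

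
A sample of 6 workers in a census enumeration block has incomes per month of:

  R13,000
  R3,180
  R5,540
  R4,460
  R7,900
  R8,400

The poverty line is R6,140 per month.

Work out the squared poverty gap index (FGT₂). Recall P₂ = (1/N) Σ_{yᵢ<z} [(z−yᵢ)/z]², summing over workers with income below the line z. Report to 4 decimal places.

Below the line: R3,180, R4,460, R5,540 (q = 3 of N = 6).
Gap ratios (z−y)/z: (6140−3180)/6140 = 0.4821; (6140−4460)/6140 = 0.2736; (6140−5540)/6140 = 0.0977.
Squared: 0.2324; 0.0749; 0.0095.
Sum = 0.316820; P₂ = 0.316820 / 6 = 0.0528.

0.0528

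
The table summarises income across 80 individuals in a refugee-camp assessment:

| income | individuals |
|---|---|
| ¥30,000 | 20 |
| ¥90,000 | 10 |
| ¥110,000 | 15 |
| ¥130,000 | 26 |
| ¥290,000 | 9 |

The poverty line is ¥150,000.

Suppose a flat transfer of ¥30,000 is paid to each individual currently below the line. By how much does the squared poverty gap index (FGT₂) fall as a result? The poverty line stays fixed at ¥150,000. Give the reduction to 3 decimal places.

0.103

Before: below the line — 20×¥30,000, 10×¥90,000, 15×¥110,000, 26×¥130,000; squared poverty gap index (FGT₂) = 0.19911.
After the ¥30,000 transfer: below the line — 20×¥60,000, 10×¥120,000, 15×¥140,000; squared poverty gap index (FGT₂) = 0.09583.
Reduction = 0.19911 − 0.09583 = 0.103.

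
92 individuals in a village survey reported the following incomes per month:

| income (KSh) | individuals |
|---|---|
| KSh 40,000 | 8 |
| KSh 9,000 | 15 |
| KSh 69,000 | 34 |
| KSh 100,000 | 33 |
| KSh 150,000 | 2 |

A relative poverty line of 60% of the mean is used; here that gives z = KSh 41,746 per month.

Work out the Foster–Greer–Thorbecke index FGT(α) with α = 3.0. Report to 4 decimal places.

0.0787

Below z: 15×KSh 9,000, 8×KSh 40,000 (q = 23 of N = 92).
Normalized shortfalls: (41746−9000)/41746 = 0.7844 (×15); (41746−40000)/41746 = 0.0418 (×8).
Raised to α = 3.0: 0.48265 (×15); 0.00007 (×8).
Sum = 7.240300; FGT(3.0) = 7.240300 / 92 = 0.0787.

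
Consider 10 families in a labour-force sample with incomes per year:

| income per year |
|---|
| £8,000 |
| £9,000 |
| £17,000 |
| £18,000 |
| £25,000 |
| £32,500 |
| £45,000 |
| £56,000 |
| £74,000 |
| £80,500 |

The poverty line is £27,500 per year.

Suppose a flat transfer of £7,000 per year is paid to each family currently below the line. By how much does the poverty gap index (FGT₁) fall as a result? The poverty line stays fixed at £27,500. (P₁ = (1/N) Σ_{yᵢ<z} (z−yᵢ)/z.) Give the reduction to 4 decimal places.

Before: below the line — £8,000, £9,000, £17,000, £18,000, £25,000; poverty gap index (FGT₁) = 0.220000.
After the £7,000 transfer: below the line — £15,000, £16,000, £24,000, £25,000; poverty gap index (FGT₁) = 0.109091.
Reduction = 0.220000 − 0.109091 = 0.1109.

0.1109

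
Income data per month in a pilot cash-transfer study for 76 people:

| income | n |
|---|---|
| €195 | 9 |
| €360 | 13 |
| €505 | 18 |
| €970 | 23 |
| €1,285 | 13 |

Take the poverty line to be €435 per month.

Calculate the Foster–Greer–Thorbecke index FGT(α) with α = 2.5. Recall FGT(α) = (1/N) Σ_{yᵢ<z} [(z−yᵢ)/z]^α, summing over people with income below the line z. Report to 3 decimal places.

Below z: 9×€195, 13×€360 (q = 22 of N = 76).
Relative gaps: (435−195)/435 = 0.5517 (×9); (435−360)/435 = 0.1724 (×13).
Raised to α = 2.5: 0.22610 (×9); 0.01234 (×13).
Sum = 2.195383; FGT(2.5) = 2.195383 / 76 = 0.029.

0.029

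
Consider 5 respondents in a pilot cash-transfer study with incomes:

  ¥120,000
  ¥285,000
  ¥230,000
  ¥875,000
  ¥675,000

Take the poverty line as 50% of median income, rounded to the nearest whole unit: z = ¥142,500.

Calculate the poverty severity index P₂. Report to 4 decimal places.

0.0050

Poor units: ¥120,000 (q = 1 of N = 5).
Gap ratios (z−y)/z: (142500−120000)/142500 = 0.1579.
Squared: 0.0249.
Sum = 0.024931; P₂ = 0.024931 / 5 = 0.0050.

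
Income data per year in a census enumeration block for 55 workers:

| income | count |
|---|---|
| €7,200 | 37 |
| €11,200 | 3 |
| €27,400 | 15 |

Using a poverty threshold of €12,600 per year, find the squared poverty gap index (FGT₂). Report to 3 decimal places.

Below z: 37×€7,200, 3×€11,200 (q = 40 of N = 55).
Relative gaps: (12600−7200)/12600 = 0.4286 (×37); (12600−11200)/12600 = 0.1111 (×3).
Squared: 0.1837 (×37); 0.0123 (×3).
Sum = 6.832955; P₂ = 6.832955 / 55 = 0.124.

0.124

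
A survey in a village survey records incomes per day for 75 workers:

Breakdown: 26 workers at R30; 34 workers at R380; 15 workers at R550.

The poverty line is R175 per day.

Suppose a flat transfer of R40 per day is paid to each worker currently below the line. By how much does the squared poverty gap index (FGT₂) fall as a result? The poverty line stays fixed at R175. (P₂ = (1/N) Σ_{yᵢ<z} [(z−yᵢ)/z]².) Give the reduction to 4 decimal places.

Before: below the line — 26×R30; squared poverty gap index (FGT₂) = 0.237997.
After the R40 transfer: below the line — 26×R70; squared poverty gap index (FGT₂) = 0.124800.
Reduction = 0.237997 − 0.124800 = 0.1132.

0.1132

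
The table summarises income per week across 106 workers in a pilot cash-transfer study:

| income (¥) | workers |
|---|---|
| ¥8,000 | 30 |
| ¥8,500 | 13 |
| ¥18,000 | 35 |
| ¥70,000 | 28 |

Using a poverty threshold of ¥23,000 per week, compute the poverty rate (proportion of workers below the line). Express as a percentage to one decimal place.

73.6%

78 of the 106 workers have income below ¥23,000.
H = 78/106 = 73.6%.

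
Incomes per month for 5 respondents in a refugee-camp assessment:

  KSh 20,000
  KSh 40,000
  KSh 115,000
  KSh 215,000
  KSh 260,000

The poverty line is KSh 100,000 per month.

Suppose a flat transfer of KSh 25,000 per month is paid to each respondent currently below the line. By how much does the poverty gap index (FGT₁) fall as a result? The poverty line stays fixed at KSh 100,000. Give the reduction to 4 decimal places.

0.1000

Before: below the line — KSh 20,000, KSh 40,000; poverty gap index (FGT₁) = 0.280000.
After the KSh 25,000 transfer: below the line — KSh 45,000, KSh 65,000; poverty gap index (FGT₁) = 0.180000.
Reduction = 0.280000 − 0.180000 = 0.1000.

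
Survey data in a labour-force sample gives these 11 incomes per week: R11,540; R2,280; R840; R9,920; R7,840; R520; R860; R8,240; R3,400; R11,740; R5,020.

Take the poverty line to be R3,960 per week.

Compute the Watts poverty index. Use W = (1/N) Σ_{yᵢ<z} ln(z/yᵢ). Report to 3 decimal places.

Below z: R520, R840, R860, R2,280, R3,400 (q = 5 of N = 11).
ln(z/y) terms: ln(3960/520) = 2.0302; ln(3960/840) = 1.5506; ln(3960/860) = 1.5271; ln(3960/2280) = 0.5521; ln(3960/3400) = 0.1525.
W = 5.812372 / 11 = 0.528.

0.528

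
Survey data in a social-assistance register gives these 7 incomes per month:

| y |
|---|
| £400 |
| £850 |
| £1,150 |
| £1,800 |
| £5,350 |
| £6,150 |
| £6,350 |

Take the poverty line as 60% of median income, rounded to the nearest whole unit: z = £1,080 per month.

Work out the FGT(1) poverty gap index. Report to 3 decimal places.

Below z: £400, £850 (q = 2 of N = 7).
Gap ratios (z−y)/z: (1080−400)/1080 = 0.6296; (1080−850)/1080 = 0.2130.
Σ = 0.842593. Dividing by the full population N = 7 gives P₁ = 0.120.

0.120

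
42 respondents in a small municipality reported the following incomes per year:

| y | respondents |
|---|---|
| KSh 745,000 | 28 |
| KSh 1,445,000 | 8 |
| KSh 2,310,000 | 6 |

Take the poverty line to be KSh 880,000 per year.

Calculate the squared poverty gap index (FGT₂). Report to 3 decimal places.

Poor units: 28×KSh 745,000 (q = 28 of N = 42).
Gap ratios (z−y)/z: (880000−745000)/880000 = 0.1534 (×28).
Squared: 0.0235 (×28).
Sum = 0.658962; P₂ = 0.658962 / 42 = 0.016.

0.016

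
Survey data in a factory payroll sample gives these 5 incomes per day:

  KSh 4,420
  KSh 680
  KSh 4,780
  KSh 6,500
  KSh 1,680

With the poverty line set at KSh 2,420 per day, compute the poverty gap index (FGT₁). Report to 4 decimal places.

0.2050

Below the line: KSh 680, KSh 1,680 (q = 2 of N = 5).
Normalized shortfalls: (2420−680)/2420 = 0.7190; (2420−1680)/2420 = 0.3058.
Σ = 1.024793. Dividing by the full population N = 5 gives P₁ = 0.2050.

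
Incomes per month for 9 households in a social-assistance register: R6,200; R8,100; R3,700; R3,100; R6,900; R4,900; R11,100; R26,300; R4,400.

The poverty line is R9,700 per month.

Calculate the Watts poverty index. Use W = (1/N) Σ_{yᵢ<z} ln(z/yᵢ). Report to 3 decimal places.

Below the line: R3,100, R3,700, R4,400, R4,900, R6,200, R6,900, R8,100 (q = 7 of N = 9).
ln(z/y) terms: ln(9700/3100) = 1.1407; ln(9700/3700) = 0.9638; ln(9700/4400) = 0.7905; ln(9700/4900) = 0.6829; ln(9700/6200) = 0.4476; ln(9700/6900) = 0.3406; ln(9700/8100) = 0.1803.
W = 4.546372 / 9 = 0.505.

0.505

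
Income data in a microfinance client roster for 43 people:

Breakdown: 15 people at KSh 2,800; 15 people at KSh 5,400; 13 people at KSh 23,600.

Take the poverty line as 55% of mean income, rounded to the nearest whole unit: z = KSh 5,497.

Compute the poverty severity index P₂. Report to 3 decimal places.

Below z: 15×KSh 2,800, 15×KSh 5,400 (q = 30 of N = 43).
Normalized shortfalls: (5497−2800)/5497 = 0.4906 (×15); (5497−5400)/5497 = 0.0176 (×15).
Squared: 0.2407 (×15); 0.0003 (×15).
Sum = 3.615456; P₂ = 3.615456 / 43 = 0.084.

0.084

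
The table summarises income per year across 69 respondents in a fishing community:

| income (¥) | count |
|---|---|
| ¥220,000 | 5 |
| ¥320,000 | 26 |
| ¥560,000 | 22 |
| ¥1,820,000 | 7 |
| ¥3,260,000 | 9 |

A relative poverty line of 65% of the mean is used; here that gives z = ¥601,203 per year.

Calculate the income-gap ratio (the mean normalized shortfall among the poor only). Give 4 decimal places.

Incomes under z: 5×¥220,000, 26×¥320,000, 22×¥560,000 (q = 53 of N = 69).
Shortfall ratios (z−y)/z: 0.6341 (×5), 0.4677 (×26), 0.0685 (×22); sum = 16.839169.
The income-gap ratio divides by q (the poor only): 16.839169 / 53 = 0.3177.

0.3177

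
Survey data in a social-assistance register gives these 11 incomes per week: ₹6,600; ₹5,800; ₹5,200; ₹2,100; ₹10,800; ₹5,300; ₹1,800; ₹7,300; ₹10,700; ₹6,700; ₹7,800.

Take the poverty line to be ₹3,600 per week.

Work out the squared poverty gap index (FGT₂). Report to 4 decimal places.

0.0385

Incomes under z: ₹1,800, ₹2,100 (q = 2 of N = 11).
Gap ratios (z−y)/z: (3600−1800)/3600 = 0.5000; (3600−2100)/3600 = 0.4167.
Squared: 0.2500; 0.1736.
Sum = 0.423611; P₂ = 0.423611 / 11 = 0.0385.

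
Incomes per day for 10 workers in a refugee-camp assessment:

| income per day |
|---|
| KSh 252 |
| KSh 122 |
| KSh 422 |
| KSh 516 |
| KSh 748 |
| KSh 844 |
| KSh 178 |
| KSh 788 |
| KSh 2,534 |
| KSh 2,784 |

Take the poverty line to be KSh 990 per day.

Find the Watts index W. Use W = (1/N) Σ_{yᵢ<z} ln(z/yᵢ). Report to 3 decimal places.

0.735

Below z: KSh 122, KSh 178, KSh 252, KSh 422, KSh 516, KSh 748, KSh 788, KSh 844 (q = 8 of N = 10).
ln(z/y) terms: ln(990/122) = 2.0937; ln(990/178) = 1.7159; ln(990/252) = 1.3683; ln(990/422) = 0.8527; ln(990/516) = 0.6516; ln(990/748) = 0.2803; ln(990/788) = 0.2282; ln(990/844) = 0.1596.
W = 7.350240 / 10 = 0.735.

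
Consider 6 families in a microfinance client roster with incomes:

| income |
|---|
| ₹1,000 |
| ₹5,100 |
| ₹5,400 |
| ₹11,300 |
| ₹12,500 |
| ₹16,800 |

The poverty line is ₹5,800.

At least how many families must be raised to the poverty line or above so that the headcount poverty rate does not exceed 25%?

2

Currently q = 3 of N = 6 are below the line (H = 0.500).
A headcount ratio of at most 25% allows at most ⌊0.25 × 6⌋ = 1 poor families.
So at least 3 − 1 = 2 must be lifted.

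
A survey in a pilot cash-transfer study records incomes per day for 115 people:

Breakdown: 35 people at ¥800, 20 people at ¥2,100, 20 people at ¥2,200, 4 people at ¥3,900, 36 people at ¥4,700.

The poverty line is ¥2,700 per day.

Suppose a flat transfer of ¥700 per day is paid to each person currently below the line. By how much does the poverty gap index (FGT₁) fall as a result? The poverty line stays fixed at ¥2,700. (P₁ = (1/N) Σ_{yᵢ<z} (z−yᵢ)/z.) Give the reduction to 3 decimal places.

0.150

Before: below the line — 35×¥800, 20×¥2,100, 20×¥2,200; poverty gap index (FGT₁) = 0.28502.
After the ¥700 transfer: below the line — 35×¥1,500; poverty gap index (FGT₁) = 0.13527.
Reduction = 0.28502 − 0.13527 = 0.150.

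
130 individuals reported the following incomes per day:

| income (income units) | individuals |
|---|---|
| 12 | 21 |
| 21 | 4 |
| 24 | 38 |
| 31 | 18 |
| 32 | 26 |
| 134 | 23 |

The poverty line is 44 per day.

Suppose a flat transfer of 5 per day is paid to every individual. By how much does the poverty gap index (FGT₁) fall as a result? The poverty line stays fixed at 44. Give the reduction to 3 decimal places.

Before: below the line — 21×12, 4×21, 38×24, 18×31, 26×32; poverty gap index (FGT₁) = 0.36189.
After the 5 transfer: below the line — 21×17, 4×26, 38×29, 18×36, 26×37; poverty gap index (FGT₁) = 0.26836.
Reduction = 0.36189 − 0.26836 = 0.094.

0.094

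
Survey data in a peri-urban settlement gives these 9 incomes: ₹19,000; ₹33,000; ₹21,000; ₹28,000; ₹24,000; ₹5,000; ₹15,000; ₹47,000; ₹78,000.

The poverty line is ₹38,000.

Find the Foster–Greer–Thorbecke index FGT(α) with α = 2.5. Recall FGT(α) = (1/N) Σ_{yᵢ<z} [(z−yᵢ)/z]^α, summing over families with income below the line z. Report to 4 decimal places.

Below the line: ₹5,000, ₹15,000, ₹19,000, ₹21,000, ₹24,000, ₹28,000, ₹33,000 (q = 7 of N = 9).
Shortfall ratios: (38000−5000)/38000 = 0.8684; (38000−15000)/38000 = 0.6053; (38000−19000)/38000 = 0.5000; (38000−21000)/38000 = 0.4474; (38000−24000)/38000 = 0.3684; (38000−28000)/38000 = 0.2632; (38000−33000)/38000 = 0.1316.
Raised to α = 2.5: 0.70279; 0.28501; 0.17678; 0.13386; 0.08239; 0.03553; 0.00628.
Sum = 1.422634; FGT(2.5) = 1.422634 / 9 = 0.1581.

0.1581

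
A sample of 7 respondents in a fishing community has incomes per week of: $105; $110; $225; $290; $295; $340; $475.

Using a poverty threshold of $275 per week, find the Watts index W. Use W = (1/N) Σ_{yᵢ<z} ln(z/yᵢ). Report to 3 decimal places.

0.297

Below z: $105, $110, $225 (q = 3 of N = 7).
ln(z/y) terms: ln(275/105) = 0.9628; ln(275/110) = 0.9163; ln(275/225) = 0.2007.
W = 2.079772 / 7 = 0.297.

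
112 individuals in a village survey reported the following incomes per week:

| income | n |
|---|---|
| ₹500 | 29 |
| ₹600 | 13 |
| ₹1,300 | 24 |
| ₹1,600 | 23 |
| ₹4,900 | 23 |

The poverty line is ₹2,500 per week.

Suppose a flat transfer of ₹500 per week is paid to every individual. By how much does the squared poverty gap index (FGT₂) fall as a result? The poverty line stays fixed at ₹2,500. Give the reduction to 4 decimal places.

Before: below the line — 29×₹500, 13×₹600, 24×₹1,300, 23×₹1,600; squared poverty gap index (FGT₂) = 0.308743.
After the ₹500 transfer: below the line — 29×₹1,000, 13×₹1,100, 24×₹1,800, 23×₹2,100; squared poverty gap index (FGT₂) = 0.151671.
Reduction = 0.308743 − 0.151671 = 0.1571.

0.1571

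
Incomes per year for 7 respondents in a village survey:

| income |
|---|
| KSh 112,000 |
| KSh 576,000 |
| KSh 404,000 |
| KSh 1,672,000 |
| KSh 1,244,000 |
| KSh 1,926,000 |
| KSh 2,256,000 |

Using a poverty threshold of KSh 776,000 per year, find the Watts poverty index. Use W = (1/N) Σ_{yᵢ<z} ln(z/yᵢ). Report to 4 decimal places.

0.4123

Incomes under z: KSh 112,000, KSh 404,000, KSh 576,000 (q = 3 of N = 7).
Log gaps: ln(776000/112000) = 1.9357; ln(776000/404000) = 0.6527; ln(776000/576000) = 0.2980.
W = 2.886436 / 7 = 0.4123.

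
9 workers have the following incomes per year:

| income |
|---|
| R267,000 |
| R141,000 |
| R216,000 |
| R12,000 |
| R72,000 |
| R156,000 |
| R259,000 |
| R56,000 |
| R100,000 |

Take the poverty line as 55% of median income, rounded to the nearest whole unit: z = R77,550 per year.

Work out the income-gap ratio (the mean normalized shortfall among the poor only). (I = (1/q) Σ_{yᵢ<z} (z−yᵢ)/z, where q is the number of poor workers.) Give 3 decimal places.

0.398

Poor units: R12,000, R56,000, R72,000 (q = 3 of N = 9).
Relative gaps: 0.8453, 0.2779, 0.0716; sum = 1.194713.
I averages over the q = 3 poor units only: 1.194713 / 3 = 0.398.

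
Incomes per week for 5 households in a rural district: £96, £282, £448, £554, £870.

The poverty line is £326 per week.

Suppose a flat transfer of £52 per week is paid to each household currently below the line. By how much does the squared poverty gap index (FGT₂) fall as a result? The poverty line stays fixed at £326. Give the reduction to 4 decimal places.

0.0436

Before: below the line — £96, £282; squared poverty gap index (FGT₂) = 0.103195.
After the £52 transfer: below the line — £148; squared poverty gap index (FGT₂) = 0.059626.
Reduction = 0.103195 − 0.059626 = 0.0436.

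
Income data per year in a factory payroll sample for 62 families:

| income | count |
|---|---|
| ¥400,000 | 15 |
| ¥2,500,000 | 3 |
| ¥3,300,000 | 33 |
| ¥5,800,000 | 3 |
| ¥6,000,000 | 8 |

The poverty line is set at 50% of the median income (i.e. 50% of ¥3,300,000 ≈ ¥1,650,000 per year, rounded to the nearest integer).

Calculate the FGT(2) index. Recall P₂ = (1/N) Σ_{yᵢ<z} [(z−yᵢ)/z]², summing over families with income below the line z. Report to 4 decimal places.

0.1389

Below z: 15×¥400,000 (q = 15 of N = 62).
Shortfall ratios: (1650000−400000)/1650000 = 0.7576 (×15).
Squared: 0.5739 (×15).
Sum = 8.608815; P₂ = 8.608815 / 62 = 0.1389.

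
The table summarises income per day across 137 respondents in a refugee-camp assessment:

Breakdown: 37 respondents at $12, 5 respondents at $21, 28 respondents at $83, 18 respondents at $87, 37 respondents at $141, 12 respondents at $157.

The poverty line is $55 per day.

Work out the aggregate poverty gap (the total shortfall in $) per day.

Incomes under z: 37×$12, 5×$21 (q = 42 of N = 137).
Individual gaps: 37×(55−12) = 1591; 5×(55−21) = 170.
Aggregate gap = $1,761.

$1,761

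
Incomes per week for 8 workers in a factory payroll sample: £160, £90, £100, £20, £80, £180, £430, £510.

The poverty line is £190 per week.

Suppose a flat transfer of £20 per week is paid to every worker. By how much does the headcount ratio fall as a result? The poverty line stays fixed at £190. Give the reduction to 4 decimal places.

0.1250

Before: below the line — £20, £80, £90, £100, £160, £180; headcount ratio = 0.750000.
After the £20 transfer: below the line — £40, £100, £110, £120, £180; headcount ratio = 0.625000.
Reduction = 0.750000 − 0.625000 = 0.1250.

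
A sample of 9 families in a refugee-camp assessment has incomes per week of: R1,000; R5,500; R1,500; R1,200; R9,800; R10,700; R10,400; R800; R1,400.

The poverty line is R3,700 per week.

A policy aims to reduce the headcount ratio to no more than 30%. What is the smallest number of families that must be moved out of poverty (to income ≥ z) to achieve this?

3

5 of the 9 families are poor, so H = 5/9 = 0.556.
A headcount ratio of at most 30% allows at most ⌊0.30 × 9⌋ = 2 poor families.
So at least 5 − 2 = 3 must be lifted.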